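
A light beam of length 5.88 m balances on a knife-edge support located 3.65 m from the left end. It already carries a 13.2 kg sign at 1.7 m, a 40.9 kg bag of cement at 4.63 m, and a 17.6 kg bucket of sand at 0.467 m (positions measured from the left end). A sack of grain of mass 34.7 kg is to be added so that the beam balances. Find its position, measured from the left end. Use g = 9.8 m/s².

x ≈ 4.85 m from the left end

About the knife-edge support (at 3.65 m from the left end):
Sign: 13.2 × 9.8 = 129.4 N down at 1.7 m → arm 1.95 m, τ = 129.4 × 1.95 = 252.3 N·m counterclockwise.
Bag of cement: 40.9 × 9.8 = 400.8 N down at 4.63 m → arm 0.98 m, τ = 400.8 × 0.98 = 392.8 N·m clockwise.
Bucket of sand: 17.6 × 9.8 = 172.5 N down at 0.467 m → arm 3.183 m, τ = 172.5 × 3.183 = 549.1 N·m counterclockwise.
Net moment of existing loads = 408.6 N·m counterclockwise.
The sack of grain weighs 34.7 × 9.8 = 340.1 N and must supply an equal clockwise moment, so its lever arm about the knife-edge support is 408.6 / 340.1 = 1.2 m.
That puts it at 3.65 + 1.2 = 4.85 m from the left end.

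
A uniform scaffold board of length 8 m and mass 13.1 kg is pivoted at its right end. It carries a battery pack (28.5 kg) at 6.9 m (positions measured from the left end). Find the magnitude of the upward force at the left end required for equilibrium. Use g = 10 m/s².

Taking torques about the right end:
Beam weight: 13.1 × 10 = 131 N down at 4 m → arm 4 m, τ = 131 × 4 = 524 N·m counterclockwise.
Battery pack: 28.5 × 10 = 285 N down at 6.9 m → arm 1.1 m, τ = 285 × 1.1 = 313.5 N·m counterclockwise.
Net moment of the loads = 837.5 N·m counterclockwise.
The upward force F acts at the left end, arm 8 m, giving F × 8 clockwise.
Balancing moments: F × 8 = 837.5, giving F = 837.5 / 8 = 105 N.

F ≈ 105 N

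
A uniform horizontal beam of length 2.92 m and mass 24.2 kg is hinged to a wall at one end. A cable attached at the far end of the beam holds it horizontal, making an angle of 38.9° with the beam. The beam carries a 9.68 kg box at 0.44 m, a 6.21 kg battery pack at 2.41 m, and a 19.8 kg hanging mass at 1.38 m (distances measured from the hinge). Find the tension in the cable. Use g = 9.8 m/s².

Taking torques about the hinge:
Beam weight: 24.2 × 9.8 = 237.2 N down at 1.46 m → arm 1.46 m, τ = 237.2 × 1.46 = 346.3 N·m clockwise.
Box: 9.68 × 9.8 = 94.86 N down at 0.44 m → arm 0.44 m, τ = 94.86 × 0.44 = 41.74 N·m clockwise.
Battery pack: 6.21 × 9.8 = 60.86 N down at 2.41 m → arm 2.41 m, τ = 60.86 × 2.41 = 146.7 N·m clockwise.
Hanging mass: 19.8 × 9.8 = 194 N down at 1.38 m → arm 1.38 m, τ = 194 × 1.38 = 267.7 N·m clockwise.
Total clockwise load moment = 802.4 N·m.
The cable tension T acts at 2.92 m; only its component perpendicular to the beam, T sinθ, produces torque. sin 38.9° = 0.628.
Balancing moments: T × 2.92 × 0.628 = 802.4, giving T = 802.4 / 1.834 = 438 N.

T ≈ 438 N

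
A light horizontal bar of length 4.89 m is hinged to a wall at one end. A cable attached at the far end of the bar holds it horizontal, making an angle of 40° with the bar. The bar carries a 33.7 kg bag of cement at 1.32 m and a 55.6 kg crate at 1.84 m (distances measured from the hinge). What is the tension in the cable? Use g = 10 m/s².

About the hinge:
Bag of cement: 33.7 × 10 = 337 N down at 1.32 m → arm 1.32 m, τ = 337 × 1.32 = 444.8 N·m clockwise.
Crate: 55.6 × 10 = 556 N down at 1.84 m → arm 1.84 m, τ = 556 × 1.84 = 1023 N·m clockwise.
Total clockwise load moment = 1468 N·m.
The cable tension T acts at 4.89 m; only its component perpendicular to the bar, T sinθ, produces torque. sin 40° = 0.6428.
Balancing moments: T × 4.89 × 0.6428 = 1468, giving T = 1468 / 3.143 = 467 N.

T ≈ 467 N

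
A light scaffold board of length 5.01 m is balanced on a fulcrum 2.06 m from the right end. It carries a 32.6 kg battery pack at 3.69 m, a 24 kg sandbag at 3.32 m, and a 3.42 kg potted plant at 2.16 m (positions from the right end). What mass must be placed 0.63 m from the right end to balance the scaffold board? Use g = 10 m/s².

m ≈ 58.5 kg

Taking torques about the fulcrum (at 2.06 m from the right end):
Battery pack: 32.6 × 10 = 326 N down at 3.69 m → arm 1.63 m, τ = 326 × 1.63 = 531.4 N·m counterclockwise.
Sandbag: 24 × 10 = 240 N down at 3.32 m → arm 1.26 m, τ = 240 × 1.26 = 302.4 N·m counterclockwise.
Potted plant: 3.42 × 10 = 34.2 N down at 2.16 m → arm 0.1 m, τ = 34.2 × 0.1 = 3.42 N·m counterclockwise.
Net moment of known loads = 837.2 N·m counterclockwise.
An unknown mass m at 0.63 m has arm 1.43 m; its moment is m·g·1.43 clockwise.
Balancing moments: m × 10 × 1.43 = 837.2, giving m = 837.2 / (10 × 1.43) = 58.5 kg.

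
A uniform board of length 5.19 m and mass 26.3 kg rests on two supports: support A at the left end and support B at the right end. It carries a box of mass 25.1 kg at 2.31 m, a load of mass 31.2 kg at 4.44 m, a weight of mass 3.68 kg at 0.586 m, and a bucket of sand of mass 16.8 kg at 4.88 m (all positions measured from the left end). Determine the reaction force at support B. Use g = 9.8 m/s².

Choose support A as the axis so its reaction then has zero moment arm.
Beam weight: 26.3 × 9.8 = 257.7 N down at 2.595 m → arm 2.595 m, τ = 257.7 × 2.595 = 668.7 N·m clockwise.
Box: 25.1 × 9.8 = 246 N down at 2.31 m → arm 2.31 m, τ = 246 × 2.31 = 568.3 N·m clockwise.
Load: 31.2 × 9.8 = 305.8 N down at 4.44 m → arm 4.44 m, τ = 305.8 × 4.44 = 1358 N·m clockwise.
Weight: 3.68 × 9.8 = 36.06 N down at 0.586 m → arm 0.586 m, τ = 36.06 × 0.586 = 21.13 N·m clockwise.
Bucket of sand: 16.8 × 9.8 = 164.6 N down at 4.88 m → arm 4.88 m, τ = 164.6 × 4.88 = 803.2 N·m clockwise.
Net load moment about support A = 3419 N·m clockwise.
Reaction R at support B is upward at 5.19 m, arm 5.19 m → moment R × 5.19 counterclockwise.
Balancing moments: R × 5.19 = 3419, giving R = 659 N.

R_B ≈ 659 N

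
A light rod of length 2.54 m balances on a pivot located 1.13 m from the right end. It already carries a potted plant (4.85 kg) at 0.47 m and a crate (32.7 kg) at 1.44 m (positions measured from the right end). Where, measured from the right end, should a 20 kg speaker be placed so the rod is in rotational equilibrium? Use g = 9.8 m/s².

x ≈ 0.783 m from the right end

Sum moments about the pivot (at 1.13 m from the right end) (the support reaction has zero arm there).
Potted plant: 4.85 × 9.8 = 47.53 N down at 0.47 m → arm 0.66 m, τ = 47.53 × 0.66 = 31.37 N·m clockwise.
Crate: 32.7 × 9.8 = 320.5 N down at 1.44 m → arm 0.31 m, τ = 320.5 × 0.31 = 99.36 N·m counterclockwise.
Net moment of existing loads = 67.99 N·m counterclockwise.
The speaker weighs 20 × 9.8 = 196 N and must supply an equal clockwise moment, so its lever arm about the pivot is 67.99 / 196 = 0.347 m.
That puts it at 1.13 − 0.347 = 0.783 m from the right end.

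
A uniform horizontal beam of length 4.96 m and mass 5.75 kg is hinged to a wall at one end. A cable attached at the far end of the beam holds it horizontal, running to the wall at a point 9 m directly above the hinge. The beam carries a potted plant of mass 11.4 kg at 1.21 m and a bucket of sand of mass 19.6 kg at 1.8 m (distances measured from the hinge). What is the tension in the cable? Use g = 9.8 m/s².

Take moments about the hinge.
Beam weight: 5.75 × 9.8 = 56.35 N down at 2.48 m → arm 2.48 m, τ = 56.35 × 2.48 = 139.7 N·m clockwise.
Potted plant: 11.4 × 9.8 = 111.7 N down at 1.21 m → arm 1.21 m, τ = 111.7 × 1.21 = 135.2 N·m clockwise.
Bucket of sand: 19.6 × 9.8 = 192.1 N down at 1.8 m → arm 1.8 m, τ = 192.1 × 1.8 = 345.8 N·m clockwise.
Total clockwise load moment = 620.7 N·m.
The cable tension T acts at 4.96 m; only its component perpendicular to the beam, T sinθ, produces torque. sinθ = h/√(h²+d²) = 9/√(9²+4.96²) = 0.8758.
For rotational equilibrium, T × 4.96 × 0.8758 = 620.7, so T = 620.7 / 4.344 = 143 N.

T ≈ 143 N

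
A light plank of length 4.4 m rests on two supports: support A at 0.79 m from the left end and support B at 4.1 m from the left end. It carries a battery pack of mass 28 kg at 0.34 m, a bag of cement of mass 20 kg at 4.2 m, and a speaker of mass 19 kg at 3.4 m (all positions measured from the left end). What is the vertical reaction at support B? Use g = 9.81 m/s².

Sum moments about support A (its reaction then has zero moment arm).
Battery pack: 28 × 9.81 = 274.7 N down at 0.34 m → arm 0.45 m, τ = 274.7 × 0.45 = 123.6 N·m counterclockwise.
Bag of cement: 20 × 9.81 = 196.2 N down at 4.2 m → arm 3.41 m, τ = 196.2 × 3.41 = 669 N·m clockwise.
Speaker: 19 × 9.81 = 186.4 N down at 3.4 m → arm 2.61 m, τ = 186.4 × 2.61 = 486.5 N·m clockwise.
Net load moment about support A = 1032 N·m clockwise.
Reaction R at support B is upward at 4.1 m, arm 3.31 m → moment R × 3.31 counterclockwise.
For rotational equilibrium, R × 3.31 = 1032, so R = 312 N.

R_B ≈ 312 N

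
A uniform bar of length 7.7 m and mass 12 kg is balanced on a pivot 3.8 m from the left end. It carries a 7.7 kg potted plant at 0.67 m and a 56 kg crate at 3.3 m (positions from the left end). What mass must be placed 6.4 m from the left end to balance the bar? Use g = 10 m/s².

Take moments about the pivot (at 3.8 m from the left end).
Beam weight: 12 × 10 = 120 N down at 3.85 m → arm 0.05 m, τ = 120 × 0.05 = 6 N·m clockwise.
Potted plant: 7.7 × 10 = 77 N down at 0.67 m → arm 3.13 m, τ = 77 × 3.13 = 241 N·m counterclockwise.
Crate: 56 × 10 = 560 N down at 3.3 m → arm 0.5 m, τ = 560 × 0.5 = 280 N·m counterclockwise.
Net moment of known loads = 515 N·m counterclockwise.
An unknown mass m at 6.4 m has arm 2.6 m; its moment is m·g·2.6 clockwise.
For rotational equilibrium, m × 10 × 2.6 = 515, so m = 515 / (10 × 2.6) = 19.8 kg.

m ≈ 19.8 kg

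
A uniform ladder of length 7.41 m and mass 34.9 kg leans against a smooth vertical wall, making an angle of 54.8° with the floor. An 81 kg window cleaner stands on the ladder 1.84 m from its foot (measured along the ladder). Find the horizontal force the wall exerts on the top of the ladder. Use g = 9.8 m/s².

About the foot of the ladder:
Ladder weight 34.9×9.8 = 342 N acts at 3.705 m along the ladder; its horizontal arm is 3.705·cos54.8° = 2.136 m → τ = 730.5 N·m clockwise.
Window cleaner: 81×9.8 = 793.8 N at 1.84 m → arm 1.061 m → τ = 842.2 N·m clockwise.
Wall normal N acts horizontally at the top; its moment arm is the height L sinθ = 7.41·sin54.8° = 6.055 m, counterclockwise.
Setting net torque to zero: N × 6.055 = 1573 → N = 260 N.

N_wall ≈ 260 N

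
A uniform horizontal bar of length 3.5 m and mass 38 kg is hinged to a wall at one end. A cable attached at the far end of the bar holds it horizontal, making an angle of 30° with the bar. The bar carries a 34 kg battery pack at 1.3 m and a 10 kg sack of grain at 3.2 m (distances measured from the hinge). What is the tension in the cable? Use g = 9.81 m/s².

Sum moments about the hinge (the unknown hinge reaction has zero arm there).
Beam weight: 38 × 9.81 = 372.8 N down at 1.75 m → arm 1.75 m, τ = 372.8 × 1.75 = 652.4 N·m clockwise.
Battery pack: 34 × 9.81 = 333.5 N down at 1.3 m → arm 1.3 m, τ = 333.5 × 1.3 = 433.6 N·m clockwise.
Sack of grain: 10 × 9.81 = 98.1 N down at 3.2 m → arm 3.2 m, τ = 98.1 × 3.2 = 313.9 N·m clockwise.
Total clockwise load moment = 1400 N·m.
The cable tension T acts at 3.5 m; only its component perpendicular to the bar, T sinθ, produces torque. sin 30° = 0.5.
Balancing moments: T × 3.5 × 0.5 = 1400, giving T = 1400 / 1.75 = 800 N.

T ≈ 800 N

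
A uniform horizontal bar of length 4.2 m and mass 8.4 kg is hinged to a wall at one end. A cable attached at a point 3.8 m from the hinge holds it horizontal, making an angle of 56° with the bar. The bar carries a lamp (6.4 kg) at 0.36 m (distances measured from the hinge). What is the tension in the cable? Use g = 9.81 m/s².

About the hinge:
Beam weight: 8.4 × 9.81 = 82.4 N down at 2.1 m → arm 2.1 m, τ = 82.4 × 2.1 = 173 N·m clockwise.
Lamp: 6.4 × 9.81 = 62.78 N down at 0.36 m → arm 0.36 m, τ = 62.78 × 0.36 = 22.6 N·m clockwise.
Total clockwise load moment = 195.6 N·m.
The cable tension T acts at 3.8 m; only its component perpendicular to the bar, T sinθ, produces torque. sin 56° = 0.829.
Στ = 0 ⇒ T × 3.8 × 0.829 = 195.6 ⇒ T = 195.6 / 3.15 = 62.1 N.

T ≈ 62.1 N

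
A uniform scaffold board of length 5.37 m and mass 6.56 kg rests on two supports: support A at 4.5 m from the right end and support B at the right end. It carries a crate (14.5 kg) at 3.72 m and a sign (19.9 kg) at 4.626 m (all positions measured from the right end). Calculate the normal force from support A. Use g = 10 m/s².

About support B:
Beam weight: 6.56 × 10 = 65.6 N down at 2.685 m → arm 2.685 m, τ = 65.6 × 2.685 = 176.1 N·m counterclockwise.
Crate: 14.5 × 10 = 145 N down at 3.72 m → arm 3.72 m, τ = 145 × 3.72 = 539.4 N·m counterclockwise.
Sign: 19.9 × 10 = 199 N down at 4.626 m → arm 4.626 m, τ = 199 × 4.626 = 920.6 N·m counterclockwise.
Net load moment about support B = 1636 N·m counterclockwise.
Reaction R at support A is upward at 4.5 m, arm 4.5 m → moment R × 4.5 clockwise.
Balancing moments: R × 4.5 = 1636, giving R = 364 N.

R_A ≈ 364 N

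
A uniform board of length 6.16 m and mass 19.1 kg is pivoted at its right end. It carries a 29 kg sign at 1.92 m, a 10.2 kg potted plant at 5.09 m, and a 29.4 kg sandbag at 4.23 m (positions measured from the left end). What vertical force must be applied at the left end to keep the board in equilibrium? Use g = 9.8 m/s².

F ≈ 397 N

Choose the right end as the axis so the unknown pivot reaction has zero arm there.
Beam weight: 19.1 × 9.8 = 187.2 N down at 3.08 m → arm 3.08 m, τ = 187.2 × 3.08 = 576.6 N·m counterclockwise.
Sign: 29 × 9.8 = 284.2 N down at 1.92 m → arm 4.24 m, τ = 284.2 × 4.24 = 1205 N·m counterclockwise.
Potted plant: 10.2 × 9.8 = 99.96 N down at 5.09 m → arm 1.07 m, τ = 99.96 × 1.07 = 107 N·m counterclockwise.
Sandbag: 29.4 × 9.8 = 288.1 N down at 4.23 m → arm 1.93 m, τ = 288.1 × 1.93 = 556 N·m counterclockwise.
Net moment of the loads = 2445 N·m counterclockwise.
The upward force F acts at the left end, arm 6.16 m, giving F × 6.16 clockwise.
For rotational equilibrium, F × 6.16 = 2445, so F = 2445 / 6.16 = 397 N.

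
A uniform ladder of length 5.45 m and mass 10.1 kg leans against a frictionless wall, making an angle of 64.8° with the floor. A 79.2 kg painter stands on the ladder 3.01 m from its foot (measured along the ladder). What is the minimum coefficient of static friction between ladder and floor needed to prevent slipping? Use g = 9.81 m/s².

Choose the foot of the ladder as the axis so the floor normal and friction both act there and drop out.
Ladder weight 10.1×9.81 = 99.08 N acts at 2.725 m along the ladder; its horizontal arm is 2.725·cos64.8° = 1.16 m → τ = 114.9 N·m clockwise.
Painter: 79.2×9.81 = 777 N at 3.01 m → arm 1.282 m → τ = 996.1 N·m clockwise.
Wall normal N acts horizontally at the top; its moment arm is the height L sinθ = 5.45·sin64.8° = 4.931 m, counterclockwise.
For rotational equilibrium, N × 4.931 = 1111, so N = 225.3 N.
ΣFx = 0 ⇒ f = N_wall = 225.3 N. ΣFy = 0 ⇒ N_floor = 876.1 N.
μ_min = f / N_floor = 225.3 / 876.1 = 0.257.

μ_min ≈ 0.257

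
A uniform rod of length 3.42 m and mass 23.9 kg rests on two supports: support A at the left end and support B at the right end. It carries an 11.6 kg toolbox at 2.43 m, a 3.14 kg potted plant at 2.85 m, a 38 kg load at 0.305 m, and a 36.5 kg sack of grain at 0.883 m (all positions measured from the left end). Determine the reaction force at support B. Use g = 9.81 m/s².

R_B ≈ 349 N

Taking torques about support A:
Beam weight: 23.9 × 9.81 = 234.5 N down at 1.71 m → arm 1.71 m, τ = 234.5 × 1.71 = 401 N·m clockwise.
Toolbox: 11.6 × 9.81 = 113.8 N down at 2.43 m → arm 2.43 m, τ = 113.8 × 2.43 = 276.5 N·m clockwise.
Potted plant: 3.14 × 9.81 = 30.8 N down at 2.85 m → arm 2.85 m, τ = 30.8 × 2.85 = 87.78 N·m clockwise.
Load: 38 × 9.81 = 372.8 N down at 0.305 m → arm 0.305 m, τ = 372.8 × 0.305 = 113.7 N·m clockwise.
Sack of grain: 36.5 × 9.81 = 358.1 N down at 0.883 m → arm 0.883 m, τ = 358.1 × 0.883 = 316.2 N·m clockwise.
Net load moment about support A = 1195 N·m clockwise.
Reaction R at support B is upward at 3.42 m, arm 3.42 m → moment R × 3.42 counterclockwise.
Balancing moments: R × 3.42 = 1195, giving R = 349 N.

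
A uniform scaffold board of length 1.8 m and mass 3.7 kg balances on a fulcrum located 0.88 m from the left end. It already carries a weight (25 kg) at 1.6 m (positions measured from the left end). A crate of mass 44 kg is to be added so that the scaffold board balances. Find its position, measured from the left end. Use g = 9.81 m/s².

x ≈ 0.469 m from the left end

Taking torques about the fulcrum (at 0.88 m from the left end):
Beam weight: 3.7 × 9.81 = 36.3 N down at 0.9 m → arm 0.02 m, τ = 36.3 × 0.02 = 0.726 N·m clockwise.
Weight: 25 × 9.81 = 245.2 N down at 1.6 m → arm 0.72 m, τ = 245.2 × 0.72 = 176.5 N·m clockwise.
Net moment of existing loads = 177.2 N·m clockwise.
The crate weighs 44 × 9.81 = 431.6 N and must supply an equal counterclockwise moment, so its lever arm about the fulcrum is 177.2 / 431.6 = 0.411 m.
That puts it at 0.88 − 0.411 = 0.469 m from the left end.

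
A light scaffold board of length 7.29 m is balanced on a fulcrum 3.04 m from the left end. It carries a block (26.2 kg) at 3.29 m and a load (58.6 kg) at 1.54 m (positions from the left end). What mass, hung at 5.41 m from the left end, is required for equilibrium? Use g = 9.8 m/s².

m ≈ 34.3 kg

Sum moments about the fulcrum (at 3.04 m from the left end) (the support reaction has zero arm there).
Block: 26.2 × 9.8 = 256.8 N down at 3.29 m → arm 0.25 m, τ = 256.8 × 0.25 = 64.2 N·m clockwise.
Load: 58.6 × 9.8 = 574.3 N down at 1.54 m → arm 1.5 m, τ = 574.3 × 1.5 = 861.4 N·m counterclockwise.
Net moment of known loads = 797.2 N·m counterclockwise.
An unknown mass m at 5.41 m has arm 2.37 m; its moment is m·g·2.37 clockwise.
For rotational equilibrium, m × 9.8 × 2.37 = 797.2, so m = 797.2 / (9.8 × 2.37) = 34.3 kg.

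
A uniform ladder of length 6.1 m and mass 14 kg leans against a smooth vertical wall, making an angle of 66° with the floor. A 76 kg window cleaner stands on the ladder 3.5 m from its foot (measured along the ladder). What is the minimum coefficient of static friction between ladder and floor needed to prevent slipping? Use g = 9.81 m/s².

Taking torques about the foot of the ladder:
Ladder weight 14×9.81 = 137.3 N acts at 3.05 m along the ladder; its horizontal arm is 3.05·cos66° = 1.241 m → τ = 170.4 N·m clockwise.
Window cleaner: 76×9.81 = 745.6 N at 3.5 m → arm 1.424 m → τ = 1062 N·m clockwise.
Wall normal N acts horizontally at the top; its moment arm is the height L sinθ = 6.1·sin66° = 5.573 m, counterclockwise.
Balancing moments: N × 5.573 = 1232, giving N = 221.1 N.
ΣFx = 0 ⇒ f = N_wall = 221.1 N. ΣFy = 0 ⇒ N_floor = 882.9 N.
μ_min = f / N_floor = 221.1 / 882.9 = 0.25.

μ_min ≈ 0.25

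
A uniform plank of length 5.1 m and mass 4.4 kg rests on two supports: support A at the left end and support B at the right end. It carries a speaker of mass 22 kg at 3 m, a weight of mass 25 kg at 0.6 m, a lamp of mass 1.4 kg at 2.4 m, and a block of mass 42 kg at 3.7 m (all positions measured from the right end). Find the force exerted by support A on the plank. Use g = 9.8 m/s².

Take moments about support B.
Beam weight: 4.4 × 9.8 = 43.12 N down at 2.55 m → arm 2.55 m, τ = 43.12 × 2.55 = 110 N·m counterclockwise.
Speaker: 22 × 9.8 = 215.6 N down at 3 m → arm 3 m, τ = 215.6 × 3 = 646.8 N·m counterclockwise.
Weight: 25 × 9.8 = 245 N down at 0.6 m → arm 0.6 m, τ = 245 × 0.6 = 147 N·m counterclockwise.
Lamp: 1.4 × 9.8 = 13.72 N down at 2.4 m → arm 2.4 m, τ = 13.72 × 2.4 = 32.93 N·m counterclockwise.
Block: 42 × 9.8 = 411.6 N down at 3.7 m → arm 3.7 m, τ = 411.6 × 3.7 = 1523 N·m counterclockwise.
Net load moment about support B = 2460 N·m counterclockwise.
Reaction R at support A is upward at 5.1 m, arm 5.1 m → moment R × 5.1 clockwise.
Balancing moments: R × 5.1 = 2460, giving R = 482 N.

R_A ≈ 482 N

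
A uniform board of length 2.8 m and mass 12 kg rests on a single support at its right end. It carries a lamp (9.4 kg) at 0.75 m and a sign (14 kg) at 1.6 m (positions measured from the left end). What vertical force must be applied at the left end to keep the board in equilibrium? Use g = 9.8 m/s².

About the right end:
Beam weight: 12 × 9.8 = 117.6 N down at 1.4 m → arm 1.4 m, τ = 117.6 × 1.4 = 164.6 N·m counterclockwise.
Lamp: 9.4 × 9.8 = 92.12 N down at 0.75 m → arm 2.05 m, τ = 92.12 × 2.05 = 188.8 N·m counterclockwise.
Sign: 14 × 9.8 = 137.2 N down at 1.6 m → arm 1.2 m, τ = 137.2 × 1.2 = 164.6 N·m counterclockwise.
Net moment of the loads = 518 N·m counterclockwise.
The upward force F acts at the left end, arm 2.8 m, giving F × 2.8 clockwise.
For rotational equilibrium, F × 2.8 = 518, so F = 518 / 2.8 = 185 N.

F ≈ 185 N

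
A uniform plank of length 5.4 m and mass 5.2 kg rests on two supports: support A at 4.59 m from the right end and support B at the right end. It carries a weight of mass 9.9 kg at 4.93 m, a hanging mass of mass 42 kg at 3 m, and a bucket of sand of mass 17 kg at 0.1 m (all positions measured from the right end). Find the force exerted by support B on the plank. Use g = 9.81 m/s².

R_B ≈ 320 N

About support A:
Beam weight: 5.2 × 9.81 = 51.01 N down at 2.7 m → arm 1.89 m, τ = 51.01 × 1.89 = 96.41 N·m clockwise.
Weight: 9.9 × 9.81 = 97.12 N down at 4.93 m → arm 0.34 m, τ = 97.12 × 0.34 = 33.02 N·m counterclockwise.
Hanging mass: 42 × 9.81 = 412 N down at 3 m → arm 1.59 m, τ = 412 × 1.59 = 655.1 N·m clockwise.
Bucket of sand: 17 × 9.81 = 166.8 N down at 0.1 m → arm 4.49 m, τ = 166.8 × 4.49 = 748.9 N·m clockwise.
Net load moment about support A = 1467 N·m clockwise.
Reaction R at support B is upward at 0 m, arm 4.59 m → moment R × 4.59 counterclockwise.
Setting net torque to zero: R × 4.59 = 1467 → R = 320 N.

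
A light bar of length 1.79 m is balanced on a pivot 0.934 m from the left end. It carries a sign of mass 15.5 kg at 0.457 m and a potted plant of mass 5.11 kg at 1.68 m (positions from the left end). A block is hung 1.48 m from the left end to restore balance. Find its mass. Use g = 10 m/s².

Taking torques about the pivot (at 0.934 m from the left end):
Sign: 15.5 × 10 = 155 N down at 0.457 m → arm 0.477 m, τ = 155 × 0.477 = 73.94 N·m counterclockwise.
Potted plant: 5.11 × 10 = 51.1 N down at 1.68 m → arm 0.746 m, τ = 51.1 × 0.746 = 38.12 N·m clockwise.
Net moment of known loads = 35.82 N·m counterclockwise.
An unknown mass m at 1.48 m has arm 0.546 m; its moment is m·g·0.546 clockwise.
For rotational equilibrium, m × 10 × 0.546 = 35.82, so m = 35.82 / (10 × 0.546) = 6.56 kg.

m ≈ 6.56 kg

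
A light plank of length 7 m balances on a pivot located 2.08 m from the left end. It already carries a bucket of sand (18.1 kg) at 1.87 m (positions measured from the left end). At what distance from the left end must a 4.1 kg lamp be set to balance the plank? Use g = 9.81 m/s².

Take moments about the pivot (at 2.08 m from the left end).
Bucket of sand: 18.1 × 9.81 = 177.6 N down at 1.87 m → arm 0.21 m, τ = 177.6 × 0.21 = 37.3 N·m counterclockwise.
Net moment of existing loads = 37.3 N·m counterclockwise.
The lamp weighs 4.1 × 9.81 = 40.22 N and must supply an equal clockwise moment, so its lever arm about the pivot is 37.3 / 40.22 = 0.927 m.
That puts it at 2.08 + 0.927 = 3.01 m from the left end.

x ≈ 3.01 m from the left end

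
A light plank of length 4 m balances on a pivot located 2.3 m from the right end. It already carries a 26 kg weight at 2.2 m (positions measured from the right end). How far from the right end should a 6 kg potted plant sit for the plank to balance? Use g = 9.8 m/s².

x ≈ 2.73 m from the right end

Sum moments about the pivot (at 2.3 m from the right end) (the support reaction has zero arm there).
Weight: 26 × 9.8 = 254.8 N down at 2.2 m → arm 0.1 m, τ = 254.8 × 0.1 = 25.48 N·m clockwise.
Net moment of existing loads = 25.48 N·m clockwise.
The potted plant weighs 6 × 9.8 = 58.8 N and must supply an equal counterclockwise moment, so its lever arm about the pivot is 25.48 / 58.8 = 0.433 m.
That puts it at 2.3 + 0.433 = 2.73 m from the right end.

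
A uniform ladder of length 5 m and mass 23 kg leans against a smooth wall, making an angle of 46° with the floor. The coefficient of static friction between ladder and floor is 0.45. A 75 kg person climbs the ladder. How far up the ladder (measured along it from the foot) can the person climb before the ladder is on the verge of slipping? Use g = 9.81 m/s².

Choose the foot of the ladder as the axis so the floor normal and friction both act there and drop out.
Ladder weight 23×9.81 = 225.6 N acts at 2.5 m along the ladder; its horizontal arm is 2.5·cos46° = 1.737 m → τ = 391.9 N·m clockwise.
Person weight 75×9.81 = 735.8 N at distance d → arm d·cos46° → τ = 735.8·d·0.6947 clockwise.
Wall normal N at the top has arm L sinθ = 3.597 m counterclockwise, so Στ = 0 gives N·3.597 = 391.9 + 511.2·d.
ΣFy = 0 ⇒ N_floor = 961.4 N, so the maximum friction is μ_s·N_floor = 0.45×961.4 = 432.6 N. ΣFx = 0 ⇒ N_wall = f, so at the slipping point N = 432.6 N.
Substituting: 432.6×3.597 = 391.9 + 511.2·d ⇒ d = (1556 − 391.9) / 511.2 = 2.28 m.

d ≈ 2.28 m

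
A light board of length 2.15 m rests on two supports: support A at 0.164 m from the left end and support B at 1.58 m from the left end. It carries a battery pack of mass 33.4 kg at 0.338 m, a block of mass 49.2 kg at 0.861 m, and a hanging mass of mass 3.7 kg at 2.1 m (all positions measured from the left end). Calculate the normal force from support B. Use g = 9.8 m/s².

Sum moments about support A (its reaction then has zero moment arm).
Battery pack: 33.4 × 9.8 = 327.3 N down at 0.338 m → arm 0.174 m, τ = 327.3 × 0.174 = 56.95 N·m clockwise.
Block: 49.2 × 9.8 = 482.2 N down at 0.861 m → arm 0.697 m, τ = 482.2 × 0.697 = 336.1 N·m clockwise.
Hanging mass: 3.7 × 9.8 = 36.26 N down at 2.1 m → arm 1.936 m, τ = 36.26 × 1.936 = 70.2 N·m clockwise.
Net load moment about support A = 463.2 N·m clockwise.
Reaction R at support B is upward at 1.58 m, arm 1.416 m → moment R × 1.416 counterclockwise.
For rotational equilibrium, R × 1.416 = 463.2, so R = 327 N.

R_B ≈ 327 N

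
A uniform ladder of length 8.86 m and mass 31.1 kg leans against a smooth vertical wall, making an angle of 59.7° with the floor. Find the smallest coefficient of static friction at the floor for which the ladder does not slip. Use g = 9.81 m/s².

Sum moments about the foot of the ladder (the floor normal and friction both act there and drop out).
Ladder weight 31.1×9.81 = 305.1 N acts at 4.43 m along the ladder; its horizontal arm is 4.43·cos59.7° = 2.235 m → τ = 681.9 N·m clockwise.
Wall normal N acts horizontally at the top; its moment arm is the height L sinθ = 8.86·sin59.7° = 7.65 m, counterclockwise.
Setting net torque to zero: N × 7.65 = 681.9 → N = 89.14 N.
ΣFx = 0 ⇒ f = N_wall = 89.14 N. ΣFy = 0 ⇒ N_floor = 305.1 N.
μ_min = f / N_floor = 89.14 / 305.1 = 0.292.

μ_min ≈ 0.292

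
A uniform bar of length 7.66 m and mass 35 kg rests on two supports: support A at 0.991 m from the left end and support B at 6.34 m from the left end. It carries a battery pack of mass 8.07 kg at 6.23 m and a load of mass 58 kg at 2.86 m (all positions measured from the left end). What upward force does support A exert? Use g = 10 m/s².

Sum moments about support B (its reaction then has zero moment arm).
Beam weight: 35 × 10 = 350 N down at 3.83 m → arm 2.51 m, τ = 350 × 2.51 = 878.5 N·m counterclockwise.
Battery pack: 8.07 × 10 = 80.7 N down at 6.23 m → arm 0.11 m, τ = 80.7 × 0.11 = 8.877 N·m counterclockwise.
Load: 58 × 10 = 580 N down at 2.86 m → arm 3.48 m, τ = 580 × 3.48 = 2018 N·m counterclockwise.
Net load moment about support B = 2905 N·m counterclockwise.
Reaction R at support A is upward at 0.991 m, arm 5.349 m → moment R × 5.349 clockwise.
Balancing moments: R × 5.349 = 2905, giving R = 543 N.

R_A ≈ 543 N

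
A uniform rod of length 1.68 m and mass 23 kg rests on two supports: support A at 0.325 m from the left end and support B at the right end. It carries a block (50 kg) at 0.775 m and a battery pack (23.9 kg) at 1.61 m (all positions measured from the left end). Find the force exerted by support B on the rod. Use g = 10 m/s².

R_B ≈ 480 N

Take moments about support A.
Beam weight: 23 × 10 = 230 N down at 0.84 m → arm 0.515 m, τ = 230 × 0.515 = 118.5 N·m clockwise.
Block: 50 × 10 = 500 N down at 0.775 m → arm 0.45 m, τ = 500 × 0.45 = 225 N·m clockwise.
Battery pack: 23.9 × 10 = 239 N down at 1.61 m → arm 1.285 m, τ = 239 × 1.285 = 307.1 N·m clockwise.
Net load moment about support A = 650.6 N·m clockwise.
Reaction R at support B is upward at 1.68 m, arm 1.355 m → moment R × 1.355 counterclockwise.
Στ = 0 ⇒ R × 1.355 = 650.6 ⇒ R = 480 N.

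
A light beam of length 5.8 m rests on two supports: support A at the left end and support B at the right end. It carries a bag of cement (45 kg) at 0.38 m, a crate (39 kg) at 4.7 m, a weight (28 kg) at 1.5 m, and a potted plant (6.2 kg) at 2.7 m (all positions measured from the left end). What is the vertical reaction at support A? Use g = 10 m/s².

R_A ≈ 735 N

Sum moments about support B (its reaction then has zero moment arm).
Bag of cement: 45 × 10 = 450 N down at 0.38 m → arm 5.42 m, τ = 450 × 5.42 = 2439 N·m counterclockwise.
Crate: 39 × 10 = 390 N down at 4.7 m → arm 1.1 m, τ = 390 × 1.1 = 429 N·m counterclockwise.
Weight: 28 × 10 = 280 N down at 1.5 m → arm 4.3 m, τ = 280 × 4.3 = 1204 N·m counterclockwise.
Potted plant: 6.2 × 10 = 62 N down at 2.7 m → arm 3.1 m, τ = 62 × 3.1 = 192.2 N·m counterclockwise.
Net load moment about support B = 4264 N·m counterclockwise.
Reaction R at support A is upward at 0 m, arm 5.8 m → moment R × 5.8 clockwise.
Στ = 0 ⇒ R × 5.8 = 4264 ⇒ R = 735 N.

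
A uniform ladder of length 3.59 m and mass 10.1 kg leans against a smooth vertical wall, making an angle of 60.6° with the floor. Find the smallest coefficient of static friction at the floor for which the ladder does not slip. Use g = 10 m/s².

Sum moments about the foot of the ladder (the floor normal and friction both act there and drop out).
Ladder weight 10.1×10 = 101 N acts at 1.795 m along the ladder; its horizontal arm is 1.795·cos60.6° = 0.8812 m → τ = 89 N·m clockwise.
Wall normal N acts horizontally at the top; its moment arm is the height L sinθ = 3.59·sin60.6° = 3.128 m, counterclockwise.
Στ = 0 ⇒ N × 3.128 = 89 ⇒ N = 28.45 N.
ΣFx = 0 ⇒ f = N_wall = 28.45 N. ΣFy = 0 ⇒ N_floor = 101 N.
μ_min = f / N_floor = 28.45 / 101 = 0.282.

μ_min ≈ 0.282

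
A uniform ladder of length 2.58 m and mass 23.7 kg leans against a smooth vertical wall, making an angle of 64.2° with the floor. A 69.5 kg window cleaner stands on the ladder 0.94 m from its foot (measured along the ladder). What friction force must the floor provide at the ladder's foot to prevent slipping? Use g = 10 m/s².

Choose the foot of the ladder as the axis so the floor normal and friction both act there and drop out.
Ladder weight 23.7×10 = 237 N acts at 1.29 m along the ladder; its horizontal arm is 1.29·cos64.2° = 0.5614 m → τ = 133.1 N·m clockwise.
Window cleaner: 69.5×10 = 695 N at 0.94 m → arm 0.4091 m → τ = 284.3 N·m clockwise.
Wall normal N acts horizontally at the top; its moment arm is the height L sinθ = 2.58·sin64.2° = 2.323 m, counterclockwise.
For rotational equilibrium, N × 2.323 = 417.4, so N = 180 N.
ΣFx = 0: friction at the foot balances the wall's push, so f = N_wall = 180 N.

f ≈ 180 N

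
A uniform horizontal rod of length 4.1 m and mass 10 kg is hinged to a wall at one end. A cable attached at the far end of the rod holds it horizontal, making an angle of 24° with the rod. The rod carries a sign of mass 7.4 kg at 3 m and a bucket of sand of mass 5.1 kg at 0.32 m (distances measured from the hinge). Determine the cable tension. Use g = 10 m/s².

Choose the hinge as the axis so the unknown hinge reaction has zero arm there.
Beam weight: 10 × 10 = 100 N down at 2.05 m → arm 2.05 m, τ = 100 × 2.05 = 205 N·m clockwise.
Sign: 7.4 × 10 = 74 N down at 3 m → arm 3 m, τ = 74 × 3 = 222 N·m clockwise.
Bucket of sand: 5.1 × 10 = 51 N down at 0.32 m → arm 0.32 m, τ = 51 × 0.32 = 16.32 N·m clockwise.
Total clockwise load moment = 443.3 N·m.
The cable tension T acts at 4.1 m; only its component perpendicular to the rod, T sinθ, produces torque. sin 24° = 0.4067.
Setting net torque to zero: T × 4.1 × 0.4067 = 443.3 → T = 443.3 / 1.667 = 266 N.

T ≈ 266 N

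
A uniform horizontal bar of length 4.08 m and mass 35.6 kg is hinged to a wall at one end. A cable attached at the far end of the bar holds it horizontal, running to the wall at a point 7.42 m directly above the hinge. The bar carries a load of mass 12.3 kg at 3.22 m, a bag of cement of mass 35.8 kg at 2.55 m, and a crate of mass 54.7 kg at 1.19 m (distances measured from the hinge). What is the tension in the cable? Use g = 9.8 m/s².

T ≈ 736 N

About the hinge:
Beam weight: 35.6 × 9.8 = 348.9 N down at 2.04 m → arm 2.04 m, τ = 348.9 × 2.04 = 711.8 N·m clockwise.
Load: 12.3 × 9.8 = 120.5 N down at 3.22 m → arm 3.22 m, τ = 120.5 × 3.22 = 388 N·m clockwise.
Bag of cement: 35.8 × 9.8 = 350.8 N down at 2.55 m → arm 2.55 m, τ = 350.8 × 2.55 = 894.5 N·m clockwise.
Crate: 54.7 × 9.8 = 536.1 N down at 1.19 m → arm 1.19 m, τ = 536.1 × 1.19 = 638 N·m clockwise.
Total clockwise load moment = 2632 N·m.
The cable tension T acts at 4.08 m; only its component perpendicular to the bar, T sinθ, produces torque. sinθ = h/√(h²+d²) = 7.42/√(7.42²+4.08²) = 0.8763.
Στ = 0 ⇒ T × 4.08 × 0.8763 = 2632 ⇒ T = 2632 / 3.575 = 736 N.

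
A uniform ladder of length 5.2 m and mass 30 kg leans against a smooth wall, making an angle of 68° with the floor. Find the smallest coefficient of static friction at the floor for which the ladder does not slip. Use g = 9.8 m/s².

Sum moments about the foot of the ladder (the floor normal and friction both act there and drop out).
Ladder weight 30×9.8 = 294 N acts at 2.6 m along the ladder; its horizontal arm is 2.6·cos68° = 0.974 m → τ = 286.4 N·m clockwise.
Wall normal N acts horizontally at the top; its moment arm is the height L sinθ = 5.2·sin68° = 4.821 m, counterclockwise.
Balancing moments: N × 4.821 = 286.4, giving N = 59.41 N.
ΣFx = 0 ⇒ f = N_wall = 59.41 N. ΣFy = 0 ⇒ N_floor = 294 N.
μ_min = f / N_floor = 59.41 / 294 = 0.202.

μ_min ≈ 0.202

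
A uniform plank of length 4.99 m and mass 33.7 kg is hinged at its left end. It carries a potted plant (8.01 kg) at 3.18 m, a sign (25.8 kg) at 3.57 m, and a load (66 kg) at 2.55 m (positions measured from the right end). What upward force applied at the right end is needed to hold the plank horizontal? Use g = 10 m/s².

F ≈ 594 N

Taking torques about the left end:
Beam weight: 33.7 × 10 = 337 N down at 2.495 m → arm 2.495 m, τ = 337 × 2.495 = 840.8 N·m clockwise.
Potted plant: 8.01 × 10 = 80.1 N down at 3.18 m → arm 1.81 m, τ = 80.1 × 1.81 = 145 N·m clockwise.
Sign: 25.8 × 10 = 258 N down at 3.57 m → arm 1.42 m, τ = 258 × 1.42 = 366.4 N·m clockwise.
Load: 66 × 10 = 660 N down at 2.55 m → arm 2.44 m, τ = 660 × 2.44 = 1610 N·m clockwise.
Net moment of the loads = 2962 N·m clockwise.
The upward force F acts at the right end, arm 4.99 m, giving F × 4.99 counterclockwise.
Στ = 0 ⇒ F × 4.99 = 2962 ⇒ F = 2962 / 4.99 = 594 N.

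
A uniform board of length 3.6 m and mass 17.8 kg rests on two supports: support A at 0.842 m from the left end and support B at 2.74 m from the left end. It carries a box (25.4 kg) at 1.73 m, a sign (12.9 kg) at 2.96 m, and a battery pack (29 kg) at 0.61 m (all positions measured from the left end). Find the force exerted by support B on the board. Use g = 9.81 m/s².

Taking torques about support A:
Beam weight: 17.8 × 9.81 = 174.6 N down at 1.8 m → arm 0.958 m, τ = 174.6 × 0.958 = 167.3 N·m clockwise.
Box: 25.4 × 9.81 = 249.2 N down at 1.73 m → arm 0.888 m, τ = 249.2 × 0.888 = 221.3 N·m clockwise.
Sign: 12.9 × 9.81 = 126.5 N down at 2.96 m → arm 2.118 m, τ = 126.5 × 2.118 = 267.9 N·m clockwise.
Battery pack: 29 × 9.81 = 284.5 N down at 0.61 m → arm 0.232 m, τ = 284.5 × 0.232 = 66 N·m counterclockwise.
Net load moment about support A = 590.5 N·m clockwise.
Reaction R at support B is upward at 2.74 m, arm 1.898 m → moment R × 1.898 counterclockwise.
Setting net torque to zero: R × 1.898 = 590.5 → R = 311 N.

R_B ≈ 311 N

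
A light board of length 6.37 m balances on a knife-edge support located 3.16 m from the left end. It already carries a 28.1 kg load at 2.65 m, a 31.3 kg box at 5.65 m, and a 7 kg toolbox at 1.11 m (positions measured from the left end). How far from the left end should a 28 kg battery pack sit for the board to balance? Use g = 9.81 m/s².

x ≈ 1.4 m from the left end

About the knife-edge support (at 3.16 m from the left end):
Load: 28.1 × 9.81 = 275.7 N down at 2.65 m → arm 0.51 m, τ = 275.7 × 0.51 = 140.6 N·m counterclockwise.
Box: 31.3 × 9.81 = 307.1 N down at 5.65 m → arm 2.49 m, τ = 307.1 × 2.49 = 764.7 N·m clockwise.
Toolbox: 7 × 9.81 = 68.67 N down at 1.11 m → arm 2.05 m, τ = 68.67 × 2.05 = 140.8 N·m counterclockwise.
Net moment of existing loads = 483.3 N·m clockwise.
The battery pack weighs 28 × 9.81 = 274.7 N and must supply an equal counterclockwise moment, so its lever arm about the knife-edge support is 483.3 / 274.7 = 1.76 m.
That puts it at 3.16 − 1.76 = 1.4 m from the left end.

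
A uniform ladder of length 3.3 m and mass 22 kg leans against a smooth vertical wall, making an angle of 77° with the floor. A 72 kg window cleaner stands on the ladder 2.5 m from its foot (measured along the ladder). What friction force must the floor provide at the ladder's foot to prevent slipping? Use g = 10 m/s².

f ≈ 151 N

About the foot of the ladder:
Ladder weight 22×10 = 220 N acts at 1.65 m along the ladder; its horizontal arm is 1.65·cos77° = 0.3712 m → τ = 81.66 N·m clockwise.
Window cleaner: 72×10 = 720 N at 2.5 m → arm 0.5624 m → τ = 404.9 N·m clockwise.
Wall normal N acts horizontally at the top; its moment arm is the height L sinθ = 3.3·sin77° = 3.215 m, counterclockwise.
Στ = 0 ⇒ N × 3.215 = 486.6 ⇒ N = 151 N.
ΣFx = 0: friction at the foot balances the wall's push, so f = N_wall = 151 N.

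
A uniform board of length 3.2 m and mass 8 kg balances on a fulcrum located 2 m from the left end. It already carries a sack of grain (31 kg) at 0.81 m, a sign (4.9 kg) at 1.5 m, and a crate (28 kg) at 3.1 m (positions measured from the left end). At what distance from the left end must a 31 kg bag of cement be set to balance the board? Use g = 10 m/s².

x ≈ 2.38 m from the left end

Choose the fulcrum (at 2 m from the left end) as the axis so the support reaction has zero arm there.
Beam weight: 8 × 10 = 80 N down at 1.6 m → arm 0.4 m, τ = 80 × 0.4 = 32 N·m counterclockwise.
Sack of grain: 31 × 10 = 310 N down at 0.81 m → arm 1.19 m, τ = 310 × 1.19 = 368.9 N·m counterclockwise.
Sign: 4.9 × 10 = 49 N down at 1.5 m → arm 0.5 m, τ = 49 × 0.5 = 24.5 N·m counterclockwise.
Crate: 28 × 10 = 280 N down at 3.1 m → arm 1.1 m, τ = 280 × 1.1 = 308 N·m clockwise.
Net moment of existing loads = 117.4 N·m counterclockwise.
The bag of cement weighs 31 × 10 = 310 N and must supply an equal clockwise moment, so its lever arm about the fulcrum is 117.4 / 310 = 0.379 m.
That puts it at 2 + 0.379 = 2.38 m from the left end.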